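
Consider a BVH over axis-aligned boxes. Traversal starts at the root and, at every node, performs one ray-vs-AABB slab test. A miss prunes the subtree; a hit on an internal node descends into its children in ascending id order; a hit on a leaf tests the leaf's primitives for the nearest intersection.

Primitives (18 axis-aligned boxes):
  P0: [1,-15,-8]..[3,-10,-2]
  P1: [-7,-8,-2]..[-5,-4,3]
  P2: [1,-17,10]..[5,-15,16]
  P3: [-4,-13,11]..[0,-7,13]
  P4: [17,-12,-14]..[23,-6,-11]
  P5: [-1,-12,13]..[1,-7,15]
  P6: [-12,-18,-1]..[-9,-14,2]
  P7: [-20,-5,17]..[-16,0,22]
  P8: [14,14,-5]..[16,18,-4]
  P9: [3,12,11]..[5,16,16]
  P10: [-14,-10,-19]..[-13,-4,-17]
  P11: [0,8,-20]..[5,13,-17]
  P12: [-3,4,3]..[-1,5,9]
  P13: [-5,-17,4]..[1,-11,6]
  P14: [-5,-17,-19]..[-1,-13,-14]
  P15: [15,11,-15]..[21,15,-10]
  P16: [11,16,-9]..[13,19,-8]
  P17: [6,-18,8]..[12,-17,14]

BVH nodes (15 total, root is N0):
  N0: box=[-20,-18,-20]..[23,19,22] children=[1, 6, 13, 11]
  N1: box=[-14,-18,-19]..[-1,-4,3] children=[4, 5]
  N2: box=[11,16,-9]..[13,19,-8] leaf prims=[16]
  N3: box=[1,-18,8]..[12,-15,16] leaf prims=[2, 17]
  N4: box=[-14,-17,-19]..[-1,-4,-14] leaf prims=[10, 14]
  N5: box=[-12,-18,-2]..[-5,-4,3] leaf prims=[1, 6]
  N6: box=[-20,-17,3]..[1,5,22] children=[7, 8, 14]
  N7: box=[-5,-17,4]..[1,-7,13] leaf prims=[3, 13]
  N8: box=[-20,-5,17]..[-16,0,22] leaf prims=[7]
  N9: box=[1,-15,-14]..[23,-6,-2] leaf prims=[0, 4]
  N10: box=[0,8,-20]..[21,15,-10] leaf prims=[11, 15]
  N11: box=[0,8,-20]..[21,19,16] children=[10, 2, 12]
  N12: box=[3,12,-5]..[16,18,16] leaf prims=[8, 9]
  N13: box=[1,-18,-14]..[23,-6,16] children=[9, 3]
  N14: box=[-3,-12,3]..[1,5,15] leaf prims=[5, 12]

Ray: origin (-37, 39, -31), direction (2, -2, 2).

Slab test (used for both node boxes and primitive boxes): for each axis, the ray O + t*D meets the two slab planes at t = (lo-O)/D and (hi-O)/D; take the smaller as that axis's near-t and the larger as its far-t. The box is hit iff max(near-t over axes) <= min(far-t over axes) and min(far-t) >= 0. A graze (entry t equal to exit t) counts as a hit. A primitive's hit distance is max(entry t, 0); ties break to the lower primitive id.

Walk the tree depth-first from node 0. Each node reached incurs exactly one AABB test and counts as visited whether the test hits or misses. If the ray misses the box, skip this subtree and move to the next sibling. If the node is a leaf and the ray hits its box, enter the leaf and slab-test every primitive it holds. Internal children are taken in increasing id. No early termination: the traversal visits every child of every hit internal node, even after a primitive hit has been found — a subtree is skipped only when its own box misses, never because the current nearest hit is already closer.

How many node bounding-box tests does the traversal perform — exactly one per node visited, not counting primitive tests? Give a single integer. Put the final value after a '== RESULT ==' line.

Trace the traversal:
N0 x:[17/2,30] y:[10,57/2] z:[11/2,53/2] -> hit [10,53/2], descend [1, 6, 11, 13]
  N1 x:[23/2,18] y:[43/2,57/2] z:[6,17] -> miss, prune
  N6 x:[17/2,19] y:[17,28] z:[17,53/2] -> hit [17,19], descend [7, 8, 14]
    N7 x:[16,19] y:[23,28] z:[35/2,22] -> miss, prune
    N8 x:[17/2,21/2] y:[39/2,22] z:[24,53/2] -> miss, prune
    N14 x:[17,19] y:[17,51/2] z:[17,23] -> hit [17,19] leaf, test {P5(miss), P12@t=17}
  N11 x:[37/2,29] y:[10,31/2] z:[11/2,47/2] -> miss, prune
  N13 x:[19,30] y:[45/2,57/2] z:[17/2,47/2] -> hit [45/2,47/2], descend [3, 9]
    N3 x:[19,49/2] y:[27,57/2] z:[39/2,47/2] -> miss, prune
    N9 x:[19,30] y:[45/2,27] z:[17/2,29/2] -> miss, prune

10 AABB tests over nodes [0, 1, 6, 7, 8, 14, 11, 13, 3, 9]; 1 leaf entered; closest P12.

== RESULT ==
10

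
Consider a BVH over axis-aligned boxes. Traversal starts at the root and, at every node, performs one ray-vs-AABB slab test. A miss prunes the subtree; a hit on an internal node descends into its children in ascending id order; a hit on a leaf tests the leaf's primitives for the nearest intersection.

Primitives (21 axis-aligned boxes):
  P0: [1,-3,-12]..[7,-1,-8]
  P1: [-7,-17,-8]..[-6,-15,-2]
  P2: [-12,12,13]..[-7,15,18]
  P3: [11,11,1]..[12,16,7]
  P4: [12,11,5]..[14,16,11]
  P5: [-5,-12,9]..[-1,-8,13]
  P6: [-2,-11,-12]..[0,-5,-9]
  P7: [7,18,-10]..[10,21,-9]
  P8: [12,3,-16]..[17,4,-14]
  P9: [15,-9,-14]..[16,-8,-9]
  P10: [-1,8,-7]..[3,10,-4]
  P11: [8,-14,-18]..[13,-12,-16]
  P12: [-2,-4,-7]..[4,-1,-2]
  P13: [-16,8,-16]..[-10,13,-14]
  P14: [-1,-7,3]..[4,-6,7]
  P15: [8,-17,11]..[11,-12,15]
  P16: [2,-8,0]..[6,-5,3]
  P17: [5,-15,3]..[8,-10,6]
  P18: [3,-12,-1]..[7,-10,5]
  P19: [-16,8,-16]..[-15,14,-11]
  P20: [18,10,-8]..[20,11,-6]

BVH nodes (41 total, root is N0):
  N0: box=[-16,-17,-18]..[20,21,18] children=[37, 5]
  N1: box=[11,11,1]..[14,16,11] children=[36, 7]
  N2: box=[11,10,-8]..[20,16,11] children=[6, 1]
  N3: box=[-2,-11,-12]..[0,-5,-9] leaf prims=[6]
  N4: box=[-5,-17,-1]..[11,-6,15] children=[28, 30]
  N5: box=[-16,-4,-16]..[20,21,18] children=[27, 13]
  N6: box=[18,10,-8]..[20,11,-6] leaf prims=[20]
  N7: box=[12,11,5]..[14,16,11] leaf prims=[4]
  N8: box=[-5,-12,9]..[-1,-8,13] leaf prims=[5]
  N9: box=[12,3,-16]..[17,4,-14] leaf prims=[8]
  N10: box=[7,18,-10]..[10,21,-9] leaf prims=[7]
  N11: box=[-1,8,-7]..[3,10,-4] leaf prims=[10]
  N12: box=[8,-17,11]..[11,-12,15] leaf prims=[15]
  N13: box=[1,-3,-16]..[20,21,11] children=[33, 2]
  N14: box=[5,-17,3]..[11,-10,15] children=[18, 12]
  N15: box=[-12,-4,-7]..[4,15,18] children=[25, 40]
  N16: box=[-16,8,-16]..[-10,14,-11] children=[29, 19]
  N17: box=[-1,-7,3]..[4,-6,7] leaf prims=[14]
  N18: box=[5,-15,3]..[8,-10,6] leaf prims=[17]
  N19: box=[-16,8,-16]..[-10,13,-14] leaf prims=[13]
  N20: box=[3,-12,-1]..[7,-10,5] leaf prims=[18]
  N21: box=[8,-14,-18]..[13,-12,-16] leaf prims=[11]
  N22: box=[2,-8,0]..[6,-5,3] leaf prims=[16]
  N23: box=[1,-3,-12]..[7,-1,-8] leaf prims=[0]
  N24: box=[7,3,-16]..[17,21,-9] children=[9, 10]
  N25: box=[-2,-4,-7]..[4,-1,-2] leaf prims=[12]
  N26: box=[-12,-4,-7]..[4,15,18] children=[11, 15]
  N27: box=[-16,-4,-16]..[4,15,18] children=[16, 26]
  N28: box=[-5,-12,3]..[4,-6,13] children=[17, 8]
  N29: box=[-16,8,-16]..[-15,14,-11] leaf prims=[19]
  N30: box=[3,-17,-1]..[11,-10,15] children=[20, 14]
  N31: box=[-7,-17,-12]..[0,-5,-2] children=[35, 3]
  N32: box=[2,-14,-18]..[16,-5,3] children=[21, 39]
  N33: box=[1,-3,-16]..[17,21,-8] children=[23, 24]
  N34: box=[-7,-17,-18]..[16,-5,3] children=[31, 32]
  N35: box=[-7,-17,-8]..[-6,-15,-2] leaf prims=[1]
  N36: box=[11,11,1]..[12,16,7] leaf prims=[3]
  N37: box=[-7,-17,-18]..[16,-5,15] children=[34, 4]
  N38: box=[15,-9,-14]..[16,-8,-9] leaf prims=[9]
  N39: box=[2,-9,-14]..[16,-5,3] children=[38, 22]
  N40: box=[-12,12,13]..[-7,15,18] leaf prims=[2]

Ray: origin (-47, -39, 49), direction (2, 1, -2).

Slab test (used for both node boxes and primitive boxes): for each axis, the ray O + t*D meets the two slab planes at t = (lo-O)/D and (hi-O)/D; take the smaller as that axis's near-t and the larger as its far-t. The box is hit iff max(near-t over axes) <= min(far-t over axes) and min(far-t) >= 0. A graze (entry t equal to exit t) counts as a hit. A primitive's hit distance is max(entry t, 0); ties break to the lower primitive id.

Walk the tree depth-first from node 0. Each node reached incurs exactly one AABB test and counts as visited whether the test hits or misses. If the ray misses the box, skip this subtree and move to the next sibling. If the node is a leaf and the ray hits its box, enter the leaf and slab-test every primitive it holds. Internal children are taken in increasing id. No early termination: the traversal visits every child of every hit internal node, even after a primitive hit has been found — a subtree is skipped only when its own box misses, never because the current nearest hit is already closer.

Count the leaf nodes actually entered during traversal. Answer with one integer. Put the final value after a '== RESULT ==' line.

Traverse from the root:
N0 x:[31/2,67/2] y:[22,60] z:[31/2,67/2] -> hit [22,67/2], descend [5, 37]
  N5 x:[31/2,67/2] y:[35,60] z:[31/2,65/2] -> miss, prune
  N37 x:[20,63/2] y:[22,34] z:[17,67/2] -> hit [22,63/2], descend [4, 34]
    N4 x:[21,29] y:[22,33] z:[17,25] -> hit [22,25], descend [28, 30]
      N28 x:[21,51/2] y:[27,33] z:[18,23] -> miss, prune
      N30 x:[25,29] y:[22,29] z:[17,25] -> hit [25,25], descend [14, 20]
        N14 x:[26,29] y:[22,29] z:[17,23] -> miss, prune
        N20 x:[25,27] y:[27,29] z:[22,25] -> miss, prune
    N34 x:[20,63/2] y:[22,34] z:[23,67/2] -> hit [23,63/2], descend [31, 32]
      N31 x:[20,47/2] y:[22,34] z:[51/2,61/2] -> miss, prune
      N32 x:[49/2,63/2] y:[25,34] z:[23,67/2] -> hit [25,63/2], descend [21, 39]
        N21 x:[55/2,30] y:[25,27] z:[65/2,67/2] -> miss, prune
        N39 x:[49/2,63/2] y:[30,34] z:[23,63/2] -> hit [30,63/2], descend [22, 38]
          N22 x:[49/2,53/2] y:[31,34] z:[23,49/2] -> miss, prune
          N38 x:[31,63/2] y:[30,31] z:[29,63/2] -> hit [31,31] leaf, test {P9@t=31}

Summary -> nodes [0, 5, 37, 4, 28, 30, 14, 20, 34, 31, 32, 21, 39, 22, 38]; box-tests=15; leaf-entries=1; first=P9

== RESULT ==
1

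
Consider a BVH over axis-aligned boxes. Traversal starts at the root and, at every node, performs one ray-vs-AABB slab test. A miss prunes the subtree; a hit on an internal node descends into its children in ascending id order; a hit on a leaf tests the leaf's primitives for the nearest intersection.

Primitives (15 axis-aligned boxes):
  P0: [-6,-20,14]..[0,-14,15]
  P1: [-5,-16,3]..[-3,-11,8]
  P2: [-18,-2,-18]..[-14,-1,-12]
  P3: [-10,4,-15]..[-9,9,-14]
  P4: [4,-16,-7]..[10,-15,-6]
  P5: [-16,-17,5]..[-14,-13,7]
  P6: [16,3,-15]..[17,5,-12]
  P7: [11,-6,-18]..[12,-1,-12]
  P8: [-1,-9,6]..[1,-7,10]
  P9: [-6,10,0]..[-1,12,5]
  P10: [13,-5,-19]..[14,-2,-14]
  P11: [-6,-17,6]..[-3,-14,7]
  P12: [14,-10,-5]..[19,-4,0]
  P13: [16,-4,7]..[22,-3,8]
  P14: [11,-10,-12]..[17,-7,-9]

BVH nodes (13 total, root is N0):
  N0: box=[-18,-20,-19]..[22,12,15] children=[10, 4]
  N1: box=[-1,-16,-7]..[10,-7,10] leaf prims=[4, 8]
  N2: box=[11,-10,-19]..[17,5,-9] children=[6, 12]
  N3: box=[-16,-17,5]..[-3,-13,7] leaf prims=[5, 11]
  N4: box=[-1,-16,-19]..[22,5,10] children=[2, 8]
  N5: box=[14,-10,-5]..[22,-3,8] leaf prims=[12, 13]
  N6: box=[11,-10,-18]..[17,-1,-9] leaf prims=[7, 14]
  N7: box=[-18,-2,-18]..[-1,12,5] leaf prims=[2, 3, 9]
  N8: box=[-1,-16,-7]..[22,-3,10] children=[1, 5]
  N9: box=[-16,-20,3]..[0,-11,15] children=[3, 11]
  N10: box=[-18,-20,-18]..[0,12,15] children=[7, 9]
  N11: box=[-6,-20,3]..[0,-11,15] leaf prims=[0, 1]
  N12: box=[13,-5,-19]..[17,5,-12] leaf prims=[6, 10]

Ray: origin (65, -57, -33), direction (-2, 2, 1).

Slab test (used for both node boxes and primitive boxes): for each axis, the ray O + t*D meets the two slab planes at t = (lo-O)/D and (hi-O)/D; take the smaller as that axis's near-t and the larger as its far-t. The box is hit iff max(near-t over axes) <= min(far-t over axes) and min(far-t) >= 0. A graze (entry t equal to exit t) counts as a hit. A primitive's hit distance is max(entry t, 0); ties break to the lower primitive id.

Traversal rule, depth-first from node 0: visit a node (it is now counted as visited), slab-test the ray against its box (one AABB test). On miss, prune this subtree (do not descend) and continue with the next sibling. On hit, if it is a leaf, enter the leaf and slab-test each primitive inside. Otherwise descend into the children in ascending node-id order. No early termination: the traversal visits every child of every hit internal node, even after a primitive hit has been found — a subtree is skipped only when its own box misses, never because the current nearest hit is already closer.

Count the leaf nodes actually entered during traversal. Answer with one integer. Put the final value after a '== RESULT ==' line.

Walk:
N0 x:[43/2,83/2] y:[37/2,69/2] z:[14,48] -> hit [43/2,69/2], descend [4, 10]
  N4 x:[43/2,33] y:[41/2,31] z:[14,43] -> hit [43/2,31], descend [2, 8]
    N2 x:[24,27] y:[47/2,31] z:[14,24] -> hit [24,24], descend [6, 12]
      N6 x:[24,27] y:[47/2,28] z:[15,24] -> hit [24,24] leaf, test {P7(miss), P14@t=24}
      N12 x:[24,26] y:[26,31] z:[14,21] -> miss, prune
    N8 x:[43/2,33] y:[41/2,27] z:[26,43] -> hit [26,27], descend [1, 5]
      N1 x:[55/2,33] y:[41/2,25] z:[26,43] -> miss, prune
      N5 x:[43/2,51/2] y:[47/2,27] z:[28,41] -> miss, prune
  N10 x:[65/2,83/2] y:[37/2,69/2] z:[15,48] -> hit [65/2,69/2], descend [7, 9]
    N7 x:[33,83/2] y:[55/2,69/2] z:[15,38] -> hit [33,69/2] leaf, test {P2(miss), P3(miss), P9@t=67/2}
    N9 x:[65/2,81/2] y:[37/2,23] z:[36,48] -> miss, prune

11 AABB tests over nodes [0, 4, 2, 6, 12, 8, 1, 5, 10, 7, 9]; 2 leaves entered; closest P14.

== RESULT ==
2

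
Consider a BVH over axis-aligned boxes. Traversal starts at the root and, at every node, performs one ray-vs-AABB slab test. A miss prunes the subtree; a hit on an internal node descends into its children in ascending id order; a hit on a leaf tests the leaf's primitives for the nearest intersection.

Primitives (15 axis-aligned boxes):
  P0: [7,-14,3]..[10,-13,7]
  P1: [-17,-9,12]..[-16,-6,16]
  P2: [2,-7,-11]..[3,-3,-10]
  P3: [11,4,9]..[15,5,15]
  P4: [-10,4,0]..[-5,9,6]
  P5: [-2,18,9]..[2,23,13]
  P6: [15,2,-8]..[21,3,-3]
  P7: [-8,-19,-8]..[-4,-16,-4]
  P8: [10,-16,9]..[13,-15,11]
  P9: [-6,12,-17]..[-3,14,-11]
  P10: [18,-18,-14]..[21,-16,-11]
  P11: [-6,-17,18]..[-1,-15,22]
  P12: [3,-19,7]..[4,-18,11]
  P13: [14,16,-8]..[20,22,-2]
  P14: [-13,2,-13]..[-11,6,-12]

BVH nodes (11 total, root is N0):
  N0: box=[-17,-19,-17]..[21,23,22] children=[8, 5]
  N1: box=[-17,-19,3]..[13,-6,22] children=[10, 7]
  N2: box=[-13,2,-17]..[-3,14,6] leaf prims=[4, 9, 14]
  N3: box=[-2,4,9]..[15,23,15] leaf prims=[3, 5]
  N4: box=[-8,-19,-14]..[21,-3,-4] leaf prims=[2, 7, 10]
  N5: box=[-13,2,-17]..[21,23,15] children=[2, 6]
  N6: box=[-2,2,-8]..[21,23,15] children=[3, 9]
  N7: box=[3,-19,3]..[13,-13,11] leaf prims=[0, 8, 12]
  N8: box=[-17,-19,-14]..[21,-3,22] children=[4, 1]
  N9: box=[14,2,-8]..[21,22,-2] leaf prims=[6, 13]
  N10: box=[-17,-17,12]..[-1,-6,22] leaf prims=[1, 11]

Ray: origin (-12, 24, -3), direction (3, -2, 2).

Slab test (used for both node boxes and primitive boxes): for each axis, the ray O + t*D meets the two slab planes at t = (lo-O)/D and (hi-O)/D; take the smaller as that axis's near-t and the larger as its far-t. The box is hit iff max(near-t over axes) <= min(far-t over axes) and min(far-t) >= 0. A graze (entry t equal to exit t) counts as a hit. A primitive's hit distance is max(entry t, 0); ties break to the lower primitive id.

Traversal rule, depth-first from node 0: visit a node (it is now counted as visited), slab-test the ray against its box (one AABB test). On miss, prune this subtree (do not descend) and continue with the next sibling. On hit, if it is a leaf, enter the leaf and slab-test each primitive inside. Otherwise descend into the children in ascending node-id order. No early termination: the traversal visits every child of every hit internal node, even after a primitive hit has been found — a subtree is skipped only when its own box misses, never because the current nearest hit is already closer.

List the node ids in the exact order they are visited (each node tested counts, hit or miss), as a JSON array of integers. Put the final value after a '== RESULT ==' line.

Walk:
N0 x:[-5/3,11] y:[1/2,43/2] z:[-7,25/2] -> hit [1/2,11], descend [5, 8]
  N5 x:[-1/3,11] y:[1/2,11] z:[-7,9] -> hit [1/2,9], descend [2, 6]
    N2 x:[-1/3,3] y:[5,11] z:[-7,9/2] -> miss, prune
    N6 x:[10/3,11] y:[1/2,11] z:[-5/2,9] -> hit [10/3,9], descend [3, 9]
      N3 x:[10/3,9] y:[1/2,10] z:[6,9] -> hit [6,9] leaf, test {P3(miss), P5(miss)}
      N9 x:[26/3,11] y:[1,11] z:[-5/2,1/2] -> miss, prune
  N8 x:[-5/3,11] y:[27/2,43/2] z:[-11/2,25/2] -> miss, prune

Visited [0, 5, 2, 6, 3, 9, 8]. Tests: 7 box, 1 leaf. Nearest: miss.

== RESULT ==
[0, 5, 2, 6, 3, 9, 8]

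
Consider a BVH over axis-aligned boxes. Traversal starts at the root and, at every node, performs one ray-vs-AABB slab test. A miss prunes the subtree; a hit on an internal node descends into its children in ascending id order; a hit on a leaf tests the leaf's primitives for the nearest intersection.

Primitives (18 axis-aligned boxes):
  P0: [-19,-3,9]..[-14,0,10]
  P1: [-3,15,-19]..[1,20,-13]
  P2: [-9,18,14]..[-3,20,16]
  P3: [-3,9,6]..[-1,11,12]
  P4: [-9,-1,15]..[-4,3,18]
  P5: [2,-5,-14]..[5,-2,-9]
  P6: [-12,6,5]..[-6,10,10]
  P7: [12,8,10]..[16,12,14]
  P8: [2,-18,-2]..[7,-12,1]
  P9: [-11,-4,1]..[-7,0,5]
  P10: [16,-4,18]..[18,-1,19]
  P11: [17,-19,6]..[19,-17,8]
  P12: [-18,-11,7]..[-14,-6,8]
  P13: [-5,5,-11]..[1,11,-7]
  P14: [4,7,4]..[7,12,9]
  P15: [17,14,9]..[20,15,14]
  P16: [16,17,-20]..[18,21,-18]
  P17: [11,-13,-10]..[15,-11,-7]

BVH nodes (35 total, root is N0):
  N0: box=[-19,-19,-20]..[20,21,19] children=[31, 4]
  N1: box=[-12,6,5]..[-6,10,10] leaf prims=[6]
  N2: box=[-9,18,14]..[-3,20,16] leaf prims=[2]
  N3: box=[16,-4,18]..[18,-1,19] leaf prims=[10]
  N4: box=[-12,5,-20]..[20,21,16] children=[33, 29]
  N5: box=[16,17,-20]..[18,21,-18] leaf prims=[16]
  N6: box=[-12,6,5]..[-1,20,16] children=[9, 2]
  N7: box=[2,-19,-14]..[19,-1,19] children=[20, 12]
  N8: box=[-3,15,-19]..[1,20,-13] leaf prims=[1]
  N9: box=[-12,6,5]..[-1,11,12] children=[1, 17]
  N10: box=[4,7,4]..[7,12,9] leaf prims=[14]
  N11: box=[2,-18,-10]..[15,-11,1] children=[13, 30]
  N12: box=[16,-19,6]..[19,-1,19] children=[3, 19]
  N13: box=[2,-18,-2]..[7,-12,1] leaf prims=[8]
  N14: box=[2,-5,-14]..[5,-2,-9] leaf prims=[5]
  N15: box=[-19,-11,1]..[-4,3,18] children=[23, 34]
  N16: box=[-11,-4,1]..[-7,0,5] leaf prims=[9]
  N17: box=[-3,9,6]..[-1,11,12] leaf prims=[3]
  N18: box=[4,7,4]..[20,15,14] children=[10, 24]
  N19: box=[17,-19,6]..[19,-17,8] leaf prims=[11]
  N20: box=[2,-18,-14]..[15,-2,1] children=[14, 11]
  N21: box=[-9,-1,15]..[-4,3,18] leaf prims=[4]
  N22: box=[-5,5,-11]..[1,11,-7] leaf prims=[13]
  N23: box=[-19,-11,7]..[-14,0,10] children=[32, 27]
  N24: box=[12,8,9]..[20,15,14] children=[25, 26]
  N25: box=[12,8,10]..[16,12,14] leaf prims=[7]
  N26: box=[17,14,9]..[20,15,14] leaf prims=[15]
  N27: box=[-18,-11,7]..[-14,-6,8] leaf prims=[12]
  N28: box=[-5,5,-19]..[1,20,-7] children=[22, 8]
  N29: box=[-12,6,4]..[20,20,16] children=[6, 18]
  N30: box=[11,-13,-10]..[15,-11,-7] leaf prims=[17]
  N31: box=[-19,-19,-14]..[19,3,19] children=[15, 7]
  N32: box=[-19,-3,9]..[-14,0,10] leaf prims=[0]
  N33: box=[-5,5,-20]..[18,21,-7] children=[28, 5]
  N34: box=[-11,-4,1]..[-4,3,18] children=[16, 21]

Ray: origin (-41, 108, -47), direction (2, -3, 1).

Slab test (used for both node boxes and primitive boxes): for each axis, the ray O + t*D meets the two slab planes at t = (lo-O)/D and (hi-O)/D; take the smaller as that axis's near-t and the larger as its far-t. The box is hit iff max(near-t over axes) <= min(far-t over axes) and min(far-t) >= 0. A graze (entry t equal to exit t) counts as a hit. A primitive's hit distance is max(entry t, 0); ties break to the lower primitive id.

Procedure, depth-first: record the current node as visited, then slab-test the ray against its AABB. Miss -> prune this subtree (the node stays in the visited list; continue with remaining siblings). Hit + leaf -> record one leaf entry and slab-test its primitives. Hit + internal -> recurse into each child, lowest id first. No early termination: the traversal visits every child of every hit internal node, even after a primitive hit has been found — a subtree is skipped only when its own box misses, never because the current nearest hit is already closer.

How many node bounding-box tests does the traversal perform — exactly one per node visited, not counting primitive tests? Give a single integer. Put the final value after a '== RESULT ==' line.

Walk:
N0 x:[11,61/2] y:[29,127/3] z:[27,66] -> hit [29,61/2], descend [4, 31]
  N4 x:[29/2,61/2] y:[29,103/3] z:[27,63] -> hit [29,61/2], descend [29, 33]
    N29 x:[29/2,61/2] y:[88/3,34] z:[51,63] -> miss, prune
    N33 x:[18,59/2] y:[29,103/3] z:[27,40] -> hit [29,59/2], descend [5, 28]
      N5 x:[57/2,59/2] y:[29,91/3] z:[27,29] -> hit [29,29] leaf, test {P16@t=29}
      N28 x:[18,21] y:[88/3,103/3] z:[28,40] -> miss, prune
  N31 x:[11,30] y:[35,127/3] z:[33,66] -> miss, prune

7 AABB tests over nodes [0, 4, 29, 33, 5, 28, 31]; 1 leaf entered; closest P16.

== RESULT ==
7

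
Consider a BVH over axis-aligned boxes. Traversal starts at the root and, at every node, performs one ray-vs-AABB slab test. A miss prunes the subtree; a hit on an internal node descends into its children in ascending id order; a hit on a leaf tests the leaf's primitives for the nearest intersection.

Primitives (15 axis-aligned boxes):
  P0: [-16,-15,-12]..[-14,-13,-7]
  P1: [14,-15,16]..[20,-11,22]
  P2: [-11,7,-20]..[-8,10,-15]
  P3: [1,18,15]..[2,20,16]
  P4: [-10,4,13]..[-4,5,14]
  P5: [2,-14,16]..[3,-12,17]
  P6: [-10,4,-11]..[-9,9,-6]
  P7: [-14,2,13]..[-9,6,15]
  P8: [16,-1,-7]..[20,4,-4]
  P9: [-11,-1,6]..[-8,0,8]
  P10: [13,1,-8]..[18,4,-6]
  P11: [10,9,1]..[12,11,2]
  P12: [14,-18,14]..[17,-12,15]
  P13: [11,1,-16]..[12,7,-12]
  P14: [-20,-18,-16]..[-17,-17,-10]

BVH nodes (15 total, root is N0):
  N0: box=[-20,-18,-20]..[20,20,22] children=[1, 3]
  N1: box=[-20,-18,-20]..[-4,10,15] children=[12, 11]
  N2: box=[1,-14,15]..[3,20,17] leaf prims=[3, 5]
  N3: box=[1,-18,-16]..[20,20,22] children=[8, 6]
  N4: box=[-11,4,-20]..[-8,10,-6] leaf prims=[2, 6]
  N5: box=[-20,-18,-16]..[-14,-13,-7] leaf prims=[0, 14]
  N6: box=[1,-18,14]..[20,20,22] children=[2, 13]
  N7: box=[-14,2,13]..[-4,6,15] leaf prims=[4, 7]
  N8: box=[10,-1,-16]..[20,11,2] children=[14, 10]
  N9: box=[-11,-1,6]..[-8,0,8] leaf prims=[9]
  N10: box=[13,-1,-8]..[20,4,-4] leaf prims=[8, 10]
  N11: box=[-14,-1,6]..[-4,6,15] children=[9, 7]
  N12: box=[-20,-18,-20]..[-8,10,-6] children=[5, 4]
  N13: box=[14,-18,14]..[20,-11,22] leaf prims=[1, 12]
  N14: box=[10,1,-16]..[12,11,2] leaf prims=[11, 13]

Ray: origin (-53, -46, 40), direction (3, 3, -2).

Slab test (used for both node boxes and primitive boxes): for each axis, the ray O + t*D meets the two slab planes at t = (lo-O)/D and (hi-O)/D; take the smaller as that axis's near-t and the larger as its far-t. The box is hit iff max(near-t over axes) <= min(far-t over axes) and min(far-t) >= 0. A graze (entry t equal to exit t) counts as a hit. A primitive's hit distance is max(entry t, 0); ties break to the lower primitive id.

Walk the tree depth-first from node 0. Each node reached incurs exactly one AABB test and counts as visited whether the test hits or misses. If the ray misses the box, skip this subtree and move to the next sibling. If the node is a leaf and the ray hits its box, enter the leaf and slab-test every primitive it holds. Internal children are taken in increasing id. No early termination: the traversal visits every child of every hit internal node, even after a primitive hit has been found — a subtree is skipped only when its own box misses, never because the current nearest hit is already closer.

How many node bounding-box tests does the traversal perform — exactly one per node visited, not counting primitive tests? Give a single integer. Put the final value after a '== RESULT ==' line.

Walk:
N0 x:[11,73/3] y:[28/3,22] z:[9,30] -> hit [11,22], descend [1, 3]
  N1 x:[11,49/3] y:[28/3,56/3] z:[25/2,30] -> hit [25/2,49/3], descend [11, 12]
    N11 x:[13,49/3] y:[15,52/3] z:[25/2,17] -> hit [15,49/3], descend [7, 9]
      N7 x:[13,49/3] y:[16,52/3] z:[25/2,27/2] -> miss, prune
      N9 x:[14,15] y:[15,46/3] z:[16,17] -> miss, prune
    N12 x:[11,15] y:[28/3,56/3] z:[23,30] -> miss, prune
  N3 x:[18,73/3] y:[28/3,22] z:[9,28] -> hit [18,22], descend [6, 8]
    N6 x:[18,73/3] y:[28/3,22] z:[9,13] -> miss, prune
    N8 x:[21,73/3] y:[15,19] z:[19,28] -> miss, prune

Summary -> nodes [0, 1, 11, 7, 9, 12, 3, 6, 8]; box-tests=9; leaf-entries=0; first=miss

== RESULT ==
9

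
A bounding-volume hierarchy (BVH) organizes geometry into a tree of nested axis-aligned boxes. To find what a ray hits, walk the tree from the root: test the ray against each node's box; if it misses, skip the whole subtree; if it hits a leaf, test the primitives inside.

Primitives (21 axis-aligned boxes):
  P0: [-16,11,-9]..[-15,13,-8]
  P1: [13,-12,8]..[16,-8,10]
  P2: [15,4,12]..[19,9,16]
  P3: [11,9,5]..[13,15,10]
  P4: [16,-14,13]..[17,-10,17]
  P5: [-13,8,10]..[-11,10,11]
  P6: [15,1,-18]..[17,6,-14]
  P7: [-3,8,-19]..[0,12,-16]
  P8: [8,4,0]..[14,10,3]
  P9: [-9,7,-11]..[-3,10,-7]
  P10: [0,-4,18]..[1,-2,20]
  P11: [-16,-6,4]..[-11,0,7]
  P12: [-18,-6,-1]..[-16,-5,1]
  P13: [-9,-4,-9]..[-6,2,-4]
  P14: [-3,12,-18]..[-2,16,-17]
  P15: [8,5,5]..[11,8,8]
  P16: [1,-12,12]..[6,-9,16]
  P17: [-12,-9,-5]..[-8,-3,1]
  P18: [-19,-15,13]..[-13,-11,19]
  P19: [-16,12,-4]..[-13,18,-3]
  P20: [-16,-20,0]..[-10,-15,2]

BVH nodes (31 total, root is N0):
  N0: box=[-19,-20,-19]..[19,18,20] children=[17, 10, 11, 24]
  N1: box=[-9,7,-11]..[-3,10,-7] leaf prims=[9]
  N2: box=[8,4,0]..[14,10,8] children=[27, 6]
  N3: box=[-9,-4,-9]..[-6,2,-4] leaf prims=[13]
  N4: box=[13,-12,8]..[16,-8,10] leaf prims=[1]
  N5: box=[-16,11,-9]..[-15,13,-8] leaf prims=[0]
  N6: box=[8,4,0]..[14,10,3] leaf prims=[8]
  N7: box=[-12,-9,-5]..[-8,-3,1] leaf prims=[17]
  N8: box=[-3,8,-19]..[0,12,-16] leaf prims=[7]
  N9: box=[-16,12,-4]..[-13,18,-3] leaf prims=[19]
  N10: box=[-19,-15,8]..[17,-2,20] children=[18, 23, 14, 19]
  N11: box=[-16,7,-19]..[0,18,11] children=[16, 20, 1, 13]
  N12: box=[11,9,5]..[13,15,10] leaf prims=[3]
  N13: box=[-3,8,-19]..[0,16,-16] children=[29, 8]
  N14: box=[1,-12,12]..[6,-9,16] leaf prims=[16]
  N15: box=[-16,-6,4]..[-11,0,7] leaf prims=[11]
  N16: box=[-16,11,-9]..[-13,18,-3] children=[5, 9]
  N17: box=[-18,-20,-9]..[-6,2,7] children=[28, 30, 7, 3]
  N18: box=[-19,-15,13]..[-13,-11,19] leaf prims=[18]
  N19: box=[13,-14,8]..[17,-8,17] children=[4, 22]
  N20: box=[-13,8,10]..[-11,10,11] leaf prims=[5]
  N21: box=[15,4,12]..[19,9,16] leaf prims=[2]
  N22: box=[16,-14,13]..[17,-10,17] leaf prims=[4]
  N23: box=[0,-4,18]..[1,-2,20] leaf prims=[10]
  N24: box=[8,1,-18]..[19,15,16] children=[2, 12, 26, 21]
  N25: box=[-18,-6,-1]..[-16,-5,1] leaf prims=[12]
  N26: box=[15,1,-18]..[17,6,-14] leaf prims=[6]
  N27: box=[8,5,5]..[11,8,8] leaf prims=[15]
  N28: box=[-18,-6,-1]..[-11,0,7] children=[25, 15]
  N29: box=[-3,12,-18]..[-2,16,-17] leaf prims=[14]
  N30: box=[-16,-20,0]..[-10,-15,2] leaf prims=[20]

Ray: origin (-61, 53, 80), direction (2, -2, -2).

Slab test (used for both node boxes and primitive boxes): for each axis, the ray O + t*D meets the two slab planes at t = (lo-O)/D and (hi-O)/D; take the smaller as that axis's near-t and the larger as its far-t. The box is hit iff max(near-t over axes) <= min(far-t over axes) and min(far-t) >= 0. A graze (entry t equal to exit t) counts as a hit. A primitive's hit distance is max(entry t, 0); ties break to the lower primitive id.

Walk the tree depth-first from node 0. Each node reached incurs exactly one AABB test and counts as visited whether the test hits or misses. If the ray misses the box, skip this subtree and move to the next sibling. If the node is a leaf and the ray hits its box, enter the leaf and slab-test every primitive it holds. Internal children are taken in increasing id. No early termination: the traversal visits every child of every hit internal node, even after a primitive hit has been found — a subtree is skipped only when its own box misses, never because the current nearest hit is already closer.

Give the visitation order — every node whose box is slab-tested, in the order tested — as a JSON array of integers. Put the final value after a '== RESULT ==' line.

Trace the traversal:
N0 x:[21,40] y:[35/2,73/2] z:[30,99/2] -> hit [30,73/2], descend [10, 11, 17, 24]
  N10 x:[21,39] y:[55/2,34] z:[30,36] -> hit [30,34], descend [14, 18, 19, 23]
    N14 x:[31,67/2] y:[31,65/2] z:[32,34] -> hit [32,65/2] leaf, test {P16@t=32}
    N18 x:[21,24] y:[32,34] z:[61/2,67/2] -> miss, prune
    N19 x:[37,39] y:[61/2,67/2] z:[63/2,36] -> miss, prune
    N23 x:[61/2,31] y:[55/2,57/2] z:[30,31] -> miss, prune
  N11 x:[45/2,61/2] y:[35/2,23] z:[69/2,99/2] -> miss, prune
  N17 x:[43/2,55/2] y:[51/2,73/2] z:[73/2,89/2] -> miss, prune
  N24 x:[69/2,40] y:[19,26] z:[32,49] -> miss, prune

9 AABB tests over nodes [0, 10, 14, 18, 19, 23, 11, 17, 24]; 1 leaf entered; closest P16.

== RESULT ==
[0, 10, 14, 18, 19, 23, 11, 17, 24]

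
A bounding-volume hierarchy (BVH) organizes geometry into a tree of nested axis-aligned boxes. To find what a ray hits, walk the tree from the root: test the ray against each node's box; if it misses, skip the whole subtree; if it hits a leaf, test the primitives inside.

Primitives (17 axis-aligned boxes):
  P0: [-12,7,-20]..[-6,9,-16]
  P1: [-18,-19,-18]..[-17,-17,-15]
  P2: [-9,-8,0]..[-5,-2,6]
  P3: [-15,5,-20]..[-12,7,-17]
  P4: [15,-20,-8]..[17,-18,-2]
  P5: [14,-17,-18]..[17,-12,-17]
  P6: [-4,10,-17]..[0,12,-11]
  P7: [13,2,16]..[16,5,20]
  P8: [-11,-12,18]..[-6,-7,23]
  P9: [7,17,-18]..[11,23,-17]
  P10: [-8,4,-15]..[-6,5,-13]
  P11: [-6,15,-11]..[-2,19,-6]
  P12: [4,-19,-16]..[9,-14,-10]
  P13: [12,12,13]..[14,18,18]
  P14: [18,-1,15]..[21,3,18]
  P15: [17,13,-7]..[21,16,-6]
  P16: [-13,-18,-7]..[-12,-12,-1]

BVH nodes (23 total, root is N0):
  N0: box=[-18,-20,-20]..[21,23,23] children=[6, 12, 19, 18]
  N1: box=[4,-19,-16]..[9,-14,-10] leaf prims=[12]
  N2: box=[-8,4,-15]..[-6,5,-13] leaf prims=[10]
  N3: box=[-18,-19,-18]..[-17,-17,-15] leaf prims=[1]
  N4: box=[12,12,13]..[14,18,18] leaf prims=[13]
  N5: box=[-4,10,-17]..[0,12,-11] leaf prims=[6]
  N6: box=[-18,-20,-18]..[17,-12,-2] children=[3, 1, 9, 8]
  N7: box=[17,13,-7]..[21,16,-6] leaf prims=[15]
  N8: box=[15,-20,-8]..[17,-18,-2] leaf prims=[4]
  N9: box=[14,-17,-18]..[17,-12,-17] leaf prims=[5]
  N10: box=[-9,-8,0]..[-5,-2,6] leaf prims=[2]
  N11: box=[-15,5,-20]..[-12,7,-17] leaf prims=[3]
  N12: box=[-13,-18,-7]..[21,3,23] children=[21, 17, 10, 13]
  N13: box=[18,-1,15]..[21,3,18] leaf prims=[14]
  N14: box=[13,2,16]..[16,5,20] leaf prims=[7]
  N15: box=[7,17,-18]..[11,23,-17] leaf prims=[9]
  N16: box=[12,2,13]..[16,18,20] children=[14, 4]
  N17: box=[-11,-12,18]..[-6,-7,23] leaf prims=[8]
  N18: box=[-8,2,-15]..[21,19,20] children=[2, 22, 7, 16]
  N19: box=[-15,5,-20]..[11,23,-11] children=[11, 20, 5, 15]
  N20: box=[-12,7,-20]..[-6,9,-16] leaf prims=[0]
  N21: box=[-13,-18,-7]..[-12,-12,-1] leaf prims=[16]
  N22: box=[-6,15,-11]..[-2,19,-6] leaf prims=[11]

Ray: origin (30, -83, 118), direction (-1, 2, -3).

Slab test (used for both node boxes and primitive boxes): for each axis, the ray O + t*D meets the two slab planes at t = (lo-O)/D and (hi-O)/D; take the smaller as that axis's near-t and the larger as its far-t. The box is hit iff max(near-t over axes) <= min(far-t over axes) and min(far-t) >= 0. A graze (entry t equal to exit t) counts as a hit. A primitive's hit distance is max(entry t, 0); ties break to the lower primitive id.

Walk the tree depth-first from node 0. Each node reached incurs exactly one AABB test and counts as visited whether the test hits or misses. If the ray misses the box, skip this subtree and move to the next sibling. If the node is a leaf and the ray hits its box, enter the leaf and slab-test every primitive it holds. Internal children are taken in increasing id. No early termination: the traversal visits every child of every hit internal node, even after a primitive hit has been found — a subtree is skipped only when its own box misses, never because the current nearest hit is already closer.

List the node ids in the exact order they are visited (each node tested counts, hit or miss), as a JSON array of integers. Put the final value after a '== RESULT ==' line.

Trace the traversal:
N0 x:[9,48] y:[63/2,53] z:[95/3,46] -> hit [95/3,46], descend [6, 12, 18, 19]
  N6 x:[13,48] y:[63/2,71/2] z:[40,136/3] -> miss, prune
  N12 x:[9,43] y:[65/2,43] z:[95/3,125/3] -> hit [65/2,125/3], descend [10, 13, 17, 21]
    N10 x:[35,39] y:[75/2,81/2] z:[112/3,118/3] -> hit [75/2,39] leaf, test {P2@t=75/2}
    N13 x:[9,12] y:[41,43] z:[100/3,103/3] -> miss, prune
    N17 x:[36,41] y:[71/2,38] z:[95/3,100/3] -> miss, prune
    N21 x:[42,43] y:[65/2,71/2] z:[119/3,125/3] -> miss, prune
  N18 x:[9,38] y:[85/2,51] z:[98/3,133/3] -> miss, prune
  N19 x:[19,45] y:[44,53] z:[43,46] -> hit [44,45], descend [5, 11, 15, 20]
    N5 x:[30,34] y:[93/2,95/2] z:[43,45] -> miss, prune
    N11 x:[42,45] y:[44,45] z:[45,46] -> hit [45,45] leaf, test {P3@t=45}
    N15 x:[19,23] y:[50,53] z:[45,136/3] -> miss, prune
    N20 x:[36,42] y:[45,46] z:[134/3,46] -> miss, prune

order=[0, 6, 12, 10, 13, 17, 21, 18, 19, 5, 11, 15, 20]  |boxes|=13  |leaves|=2  hit=P2

== RESULT ==
[0, 6, 12, 10, 13, 17, 21, 18, 19, 5, 11, 15, 20]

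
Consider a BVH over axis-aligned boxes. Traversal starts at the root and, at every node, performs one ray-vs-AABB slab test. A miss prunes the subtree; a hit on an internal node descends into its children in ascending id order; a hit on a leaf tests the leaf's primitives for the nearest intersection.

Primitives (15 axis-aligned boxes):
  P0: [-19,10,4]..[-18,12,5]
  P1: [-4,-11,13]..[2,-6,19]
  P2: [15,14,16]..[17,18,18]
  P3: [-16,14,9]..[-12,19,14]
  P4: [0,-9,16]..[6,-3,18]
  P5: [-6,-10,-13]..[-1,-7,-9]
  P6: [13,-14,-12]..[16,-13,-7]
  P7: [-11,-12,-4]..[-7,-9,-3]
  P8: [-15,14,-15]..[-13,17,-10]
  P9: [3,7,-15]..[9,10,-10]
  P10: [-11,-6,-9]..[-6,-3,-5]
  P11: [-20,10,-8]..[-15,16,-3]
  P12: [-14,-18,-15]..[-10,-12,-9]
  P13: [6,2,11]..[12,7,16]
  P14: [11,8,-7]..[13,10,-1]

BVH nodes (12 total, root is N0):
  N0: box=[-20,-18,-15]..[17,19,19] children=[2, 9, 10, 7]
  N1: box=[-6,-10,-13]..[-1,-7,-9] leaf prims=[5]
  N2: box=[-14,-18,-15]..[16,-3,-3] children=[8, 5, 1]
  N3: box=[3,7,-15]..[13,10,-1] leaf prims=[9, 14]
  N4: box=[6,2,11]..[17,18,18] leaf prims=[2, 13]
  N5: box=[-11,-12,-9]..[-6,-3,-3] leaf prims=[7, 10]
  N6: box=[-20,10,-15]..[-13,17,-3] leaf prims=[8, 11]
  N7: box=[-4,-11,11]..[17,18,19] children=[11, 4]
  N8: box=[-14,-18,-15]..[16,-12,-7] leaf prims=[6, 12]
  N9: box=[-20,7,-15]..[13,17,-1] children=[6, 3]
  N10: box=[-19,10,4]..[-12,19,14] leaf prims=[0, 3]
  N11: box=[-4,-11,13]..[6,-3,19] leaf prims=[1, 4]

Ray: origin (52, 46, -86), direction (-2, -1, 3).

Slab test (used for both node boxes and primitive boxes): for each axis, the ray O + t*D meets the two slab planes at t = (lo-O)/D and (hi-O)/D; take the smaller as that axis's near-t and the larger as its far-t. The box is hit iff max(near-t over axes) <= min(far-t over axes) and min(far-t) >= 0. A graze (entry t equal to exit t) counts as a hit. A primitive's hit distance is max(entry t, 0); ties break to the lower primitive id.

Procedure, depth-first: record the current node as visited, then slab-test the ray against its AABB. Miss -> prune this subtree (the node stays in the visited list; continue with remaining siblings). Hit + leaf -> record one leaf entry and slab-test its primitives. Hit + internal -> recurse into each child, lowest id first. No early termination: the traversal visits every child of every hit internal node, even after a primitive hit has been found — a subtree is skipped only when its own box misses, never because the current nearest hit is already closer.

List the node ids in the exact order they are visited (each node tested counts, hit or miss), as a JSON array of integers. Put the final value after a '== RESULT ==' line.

Walk:
N0 x:[35/2,36] y:[27,64] z:[71/3,35] -> hit [27,35], descend [2, 7, 9, 10]
  N2 x:[18,33] y:[49,64] z:[71/3,83/3] -> miss, prune
  N7 x:[35/2,28] y:[28,57] z:[97/3,35] -> miss, prune
  N9 x:[39/2,36] y:[29,39] z:[71/3,85/3] -> miss, prune
  N10 x:[32,71/2] y:[27,36] z:[30,100/3] -> hit [32,100/3] leaf, test {P0(miss), P3@t=32}

order=[0, 2, 7, 9, 10]  |boxes|=5  |leaves|=1  hit=P3

== RESULT ==
[0, 2, 7, 9, 10]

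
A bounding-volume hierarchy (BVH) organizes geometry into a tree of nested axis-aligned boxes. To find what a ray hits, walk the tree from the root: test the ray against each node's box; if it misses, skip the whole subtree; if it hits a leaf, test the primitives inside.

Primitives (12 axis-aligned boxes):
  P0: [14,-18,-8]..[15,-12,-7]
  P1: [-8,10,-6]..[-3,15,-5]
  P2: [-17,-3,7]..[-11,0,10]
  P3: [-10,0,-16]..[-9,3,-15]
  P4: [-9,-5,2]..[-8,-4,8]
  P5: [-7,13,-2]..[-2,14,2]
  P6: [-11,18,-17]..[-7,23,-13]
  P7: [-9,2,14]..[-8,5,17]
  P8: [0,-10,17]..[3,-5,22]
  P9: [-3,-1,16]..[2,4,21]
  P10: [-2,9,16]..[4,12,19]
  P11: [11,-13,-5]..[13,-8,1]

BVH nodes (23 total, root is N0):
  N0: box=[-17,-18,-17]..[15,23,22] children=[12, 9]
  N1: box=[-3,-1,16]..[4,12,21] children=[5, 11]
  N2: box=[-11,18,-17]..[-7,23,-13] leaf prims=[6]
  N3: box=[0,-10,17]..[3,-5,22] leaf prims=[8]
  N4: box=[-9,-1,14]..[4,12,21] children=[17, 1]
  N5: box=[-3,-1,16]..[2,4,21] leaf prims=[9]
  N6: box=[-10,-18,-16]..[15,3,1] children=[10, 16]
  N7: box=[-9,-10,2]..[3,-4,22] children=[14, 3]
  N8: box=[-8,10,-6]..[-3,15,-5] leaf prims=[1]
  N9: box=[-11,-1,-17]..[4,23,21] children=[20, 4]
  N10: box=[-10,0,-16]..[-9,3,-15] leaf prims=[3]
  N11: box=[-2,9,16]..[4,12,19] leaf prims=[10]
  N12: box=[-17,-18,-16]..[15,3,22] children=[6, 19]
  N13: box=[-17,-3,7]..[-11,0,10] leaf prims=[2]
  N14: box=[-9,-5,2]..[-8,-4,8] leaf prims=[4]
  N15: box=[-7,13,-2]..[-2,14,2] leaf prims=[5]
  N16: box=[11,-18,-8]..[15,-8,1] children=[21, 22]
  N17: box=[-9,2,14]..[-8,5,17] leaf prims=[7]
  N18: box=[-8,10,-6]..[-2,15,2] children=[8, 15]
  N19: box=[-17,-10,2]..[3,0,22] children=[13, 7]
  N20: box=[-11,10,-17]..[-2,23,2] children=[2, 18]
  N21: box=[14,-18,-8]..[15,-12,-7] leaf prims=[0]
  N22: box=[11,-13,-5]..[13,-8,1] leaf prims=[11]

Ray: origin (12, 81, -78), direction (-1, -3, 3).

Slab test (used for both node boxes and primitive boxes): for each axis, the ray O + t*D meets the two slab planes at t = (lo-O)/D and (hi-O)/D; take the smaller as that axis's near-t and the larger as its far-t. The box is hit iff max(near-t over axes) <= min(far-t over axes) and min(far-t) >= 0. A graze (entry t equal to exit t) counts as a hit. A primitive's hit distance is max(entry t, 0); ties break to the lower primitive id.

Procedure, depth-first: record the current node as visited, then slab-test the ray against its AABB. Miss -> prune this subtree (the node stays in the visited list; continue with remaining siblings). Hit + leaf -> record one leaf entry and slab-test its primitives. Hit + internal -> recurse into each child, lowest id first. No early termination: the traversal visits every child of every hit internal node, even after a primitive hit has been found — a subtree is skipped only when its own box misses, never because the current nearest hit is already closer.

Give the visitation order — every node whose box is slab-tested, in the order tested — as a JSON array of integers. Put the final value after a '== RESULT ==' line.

Walk:
N0 x:[-3,29] y:[58/3,33] z:[61/3,100/3] -> hit [61/3,29], descend [9, 12]
  N9 x:[8,23] y:[58/3,82/3] z:[61/3,33] -> hit [61/3,23], descend [4, 20]
    N4 x:[8,21] y:[23,82/3] z:[92/3,33] -> miss, prune
    N20 x:[14,23] y:[58/3,71/3] z:[61/3,80/3] -> hit [61/3,23], descend [2, 18]
      N2 x:[19,23] y:[58/3,21] z:[61/3,65/3] -> hit [61/3,21] leaf, test {P6@t=61/3}
      N18 x:[14,20] y:[22,71/3] z:[24,80/3] -> miss, prune
  N12 x:[-3,29] y:[26,33] z:[62/3,100/3] -> hit [26,29], descend [6, 19]
    N6 x:[-3,22] y:[26,33] z:[62/3,79/3] -> miss, prune
    N19 x:[9,29] y:[27,91/3] z:[80/3,100/3] -> hit [27,29], descend [7, 13]
      N7 x:[9,21] y:[85/3,91/3] z:[80/3,100/3] -> miss, prune
      N13 x:[23,29] y:[27,28] z:[85/3,88/3] -> miss, prune

Visited [0, 9, 4, 20, 2, 18, 12, 6, 19, 7, 13]. Tests: 11 box, 1 leaf. Nearest: P6.

== RESULT ==
[0, 9, 4, 20, 2, 18, 12, 6, 19, 7, 13]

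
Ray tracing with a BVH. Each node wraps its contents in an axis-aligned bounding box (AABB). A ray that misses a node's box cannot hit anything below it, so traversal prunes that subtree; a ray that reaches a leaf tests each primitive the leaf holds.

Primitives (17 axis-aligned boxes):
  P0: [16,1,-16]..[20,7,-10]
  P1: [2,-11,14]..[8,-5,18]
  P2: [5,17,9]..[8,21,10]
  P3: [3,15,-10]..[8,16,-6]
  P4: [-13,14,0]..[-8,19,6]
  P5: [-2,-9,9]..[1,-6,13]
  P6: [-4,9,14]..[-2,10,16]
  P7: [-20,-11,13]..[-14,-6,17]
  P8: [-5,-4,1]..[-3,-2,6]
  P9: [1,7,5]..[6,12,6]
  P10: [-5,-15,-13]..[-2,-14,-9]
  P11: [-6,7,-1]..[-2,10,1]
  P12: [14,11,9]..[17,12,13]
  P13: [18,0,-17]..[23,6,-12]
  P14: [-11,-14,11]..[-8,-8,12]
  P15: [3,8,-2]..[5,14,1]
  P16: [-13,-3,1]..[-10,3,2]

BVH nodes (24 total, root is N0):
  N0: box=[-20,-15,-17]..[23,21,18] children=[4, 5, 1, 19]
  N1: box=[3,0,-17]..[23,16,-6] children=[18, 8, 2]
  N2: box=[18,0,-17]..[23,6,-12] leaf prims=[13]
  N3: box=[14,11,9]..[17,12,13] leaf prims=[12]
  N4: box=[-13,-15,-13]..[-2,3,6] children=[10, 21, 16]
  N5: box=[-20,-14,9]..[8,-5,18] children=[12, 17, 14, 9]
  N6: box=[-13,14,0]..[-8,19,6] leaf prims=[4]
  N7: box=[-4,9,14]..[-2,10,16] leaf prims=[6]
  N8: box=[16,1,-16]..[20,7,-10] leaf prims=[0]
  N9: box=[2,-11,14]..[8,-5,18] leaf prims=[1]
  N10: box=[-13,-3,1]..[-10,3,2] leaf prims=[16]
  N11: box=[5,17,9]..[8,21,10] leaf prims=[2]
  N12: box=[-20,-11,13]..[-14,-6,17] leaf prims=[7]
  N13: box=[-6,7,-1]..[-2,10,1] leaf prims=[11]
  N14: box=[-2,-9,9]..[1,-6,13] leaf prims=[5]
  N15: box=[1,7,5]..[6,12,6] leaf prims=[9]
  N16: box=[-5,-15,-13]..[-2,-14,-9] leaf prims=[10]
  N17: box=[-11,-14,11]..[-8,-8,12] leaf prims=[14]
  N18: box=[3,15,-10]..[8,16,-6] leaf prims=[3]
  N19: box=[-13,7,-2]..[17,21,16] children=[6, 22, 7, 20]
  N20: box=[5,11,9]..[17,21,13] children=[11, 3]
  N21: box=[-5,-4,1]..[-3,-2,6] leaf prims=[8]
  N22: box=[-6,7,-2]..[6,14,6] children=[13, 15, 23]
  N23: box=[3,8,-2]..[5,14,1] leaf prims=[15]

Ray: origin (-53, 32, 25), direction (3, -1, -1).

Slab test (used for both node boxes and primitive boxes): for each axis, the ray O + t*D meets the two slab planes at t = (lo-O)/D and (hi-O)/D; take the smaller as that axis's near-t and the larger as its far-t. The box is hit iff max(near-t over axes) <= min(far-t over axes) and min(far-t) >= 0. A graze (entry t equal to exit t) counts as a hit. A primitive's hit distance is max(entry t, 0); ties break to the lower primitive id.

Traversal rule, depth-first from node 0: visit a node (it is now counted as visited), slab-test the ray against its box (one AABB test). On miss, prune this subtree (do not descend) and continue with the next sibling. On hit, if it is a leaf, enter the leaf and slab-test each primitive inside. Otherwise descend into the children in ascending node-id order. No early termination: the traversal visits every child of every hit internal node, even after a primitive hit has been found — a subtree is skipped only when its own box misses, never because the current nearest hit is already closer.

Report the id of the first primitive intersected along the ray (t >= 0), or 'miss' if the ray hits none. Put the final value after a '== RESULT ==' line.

Trace the traversal:
N0 x:[11,76/3] y:[11,47] z:[7,42] -> hit [11,76/3], descend [1, 4, 5, 19]
  N1 x:[56/3,76/3] y:[16,32] z:[31,42] -> miss, prune
  N4 x:[40/3,17] y:[29,47] z:[19,38] -> miss, prune
  N5 x:[11,61/3] y:[37,46] z:[7,16] -> miss, prune
  N19 x:[40/3,70/3] y:[11,25] z:[9,27] -> hit [40/3,70/3], descend [6, 7, 20, 22]
    N6 x:[40/3,15] y:[13,18] z:[19,25] -> miss, prune
    N7 x:[49/3,17] y:[22,23] z:[9,11] -> miss, prune
    N20 x:[58/3,70/3] y:[11,21] z:[12,16] -> miss, prune
    N22 x:[47/3,59/3] y:[18,25] z:[19,27] -> hit [19,59/3], descend [13, 15, 23]
      N13 x:[47/3,17] y:[22,25] z:[24,26] -> miss, prune
      N15 x:[18,59/3] y:[20,25] z:[19,20] -> miss, prune
      N23 x:[56/3,58/3] y:[18,24] z:[24,27] -> miss, prune

12 AABB tests over nodes [0, 1, 4, 5, 19, 6, 7, 20, 22, 13, 15, 23]; 0 leaves entered; closest miss.

== RESULT ==
miss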